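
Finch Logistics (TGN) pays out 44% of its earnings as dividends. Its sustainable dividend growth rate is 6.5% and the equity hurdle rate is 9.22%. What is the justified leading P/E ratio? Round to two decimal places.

Justified leading P/E = b/(r−g) = 0.44/(0.0922−0.065) = 16.1765

16.18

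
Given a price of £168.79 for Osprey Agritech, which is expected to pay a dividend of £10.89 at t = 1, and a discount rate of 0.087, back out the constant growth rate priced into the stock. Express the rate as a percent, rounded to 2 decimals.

From P₀ = D₁/(r − g), the implied growth is g = r − D₁/P₀.
g = 0.087 − 10.89/168.79 = 0.087 − 0.06452 = 0.02248

2.25%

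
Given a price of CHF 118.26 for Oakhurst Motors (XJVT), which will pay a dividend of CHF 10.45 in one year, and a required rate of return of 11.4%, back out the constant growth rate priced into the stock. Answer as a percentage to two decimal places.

From P₀ = D₁/(r − g), the implied growth is g = r − D₁/P₀.
g = 0.114 − 10.45/118.26 = 0.114 − 0.08836 = 0.02564

2.56%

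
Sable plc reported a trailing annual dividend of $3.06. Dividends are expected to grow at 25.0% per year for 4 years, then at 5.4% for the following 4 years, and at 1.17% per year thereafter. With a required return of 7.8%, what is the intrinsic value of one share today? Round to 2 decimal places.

Three-stage DDM. Project D₁…D_8; terminal Gordon value at t=8 with g = 0.0117; discount at r = 0.078.
D_1 = 3.8250
D_2 = 4.7812
D_3 = 5.9766
D_4 = 7.4707
D_5 = 7.8741
D_6 = 8.2993
D_7 = 8.7475
D_8 = 9.2199
TV_8 = 9.3277/(0.078−0.0117) = 140.6896
P₀ = Σ Dₜ/(1+r)ᵗ + TV_8/(1+r)^8 = 116.0350

$116.03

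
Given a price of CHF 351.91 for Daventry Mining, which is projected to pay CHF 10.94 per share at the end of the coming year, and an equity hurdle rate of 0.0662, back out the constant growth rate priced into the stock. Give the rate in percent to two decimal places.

From P₀ = D₁/(r − g), the implied growth is g = r − D₁/P₀.
g = 0.0662 − 10.94/351.91 = 0.0662 − 0.03109 = 0.03511

3.51%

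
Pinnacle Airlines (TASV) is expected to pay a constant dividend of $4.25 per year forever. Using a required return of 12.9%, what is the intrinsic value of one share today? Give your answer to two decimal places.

$32.95

Zero-growth DDM (perpetuity): P₀ = D/r = 4.25 / 0.129 = 32.9457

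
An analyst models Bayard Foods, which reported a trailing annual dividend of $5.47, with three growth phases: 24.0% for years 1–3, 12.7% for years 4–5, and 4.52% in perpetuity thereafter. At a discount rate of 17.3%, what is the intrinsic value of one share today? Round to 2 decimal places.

$79.31

Three-stage DDM. Project D₁…D_5; terminal Gordon value at t=5 with g = 0.0452; discount at r = 0.173.
D_1 = 6.7828
D_2 = 8.4107
D_3 = 10.4292
D_4 = 11.7537
D_5 = 13.2465
TV_5 = 13.8452/(0.173−0.0452) = 108.3350
P₀ = Σ Dₜ/(1+r)ᵗ + TV_5/(1+r)^5 = 79.3146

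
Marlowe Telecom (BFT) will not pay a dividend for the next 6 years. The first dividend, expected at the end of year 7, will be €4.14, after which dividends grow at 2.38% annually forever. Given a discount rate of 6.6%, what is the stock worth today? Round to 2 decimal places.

Deferred-dividend DDM. At t=6 the remaining stream is a growing perpetuity with first payment D_7 = 4.14.
V_6 = D_7/(r−g) = 4.14/(0.066−0.0238) = 98.1043
P₀ = V_6/(1+r)^6 = 98.1043/(1+0.066)^6 = 66.8567

€66.86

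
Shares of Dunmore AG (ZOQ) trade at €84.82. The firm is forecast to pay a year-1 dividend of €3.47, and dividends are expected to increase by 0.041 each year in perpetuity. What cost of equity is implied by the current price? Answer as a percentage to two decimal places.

8.19%

Rearranging the constant-growth DDM: r = D₁/P₀ + g.
r = 3.4700 / 84.82 + 0.041 = 0.04091 + 0.041 = 0.08191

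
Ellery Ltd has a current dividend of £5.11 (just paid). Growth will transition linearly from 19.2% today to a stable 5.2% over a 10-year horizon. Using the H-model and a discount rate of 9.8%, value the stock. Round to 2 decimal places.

£194.62

H-model: P₀ = D₀[(1+g_L) + H(g_S−g_L)]/(r−g_L), with H = 10/2 = 5.
P₀ = 5.11 × [(1+0.052) + 5×(0.192−0.052)] / (0.098−0.052)
   = 5.11 × 1.7520 / 0.046 = 194.6243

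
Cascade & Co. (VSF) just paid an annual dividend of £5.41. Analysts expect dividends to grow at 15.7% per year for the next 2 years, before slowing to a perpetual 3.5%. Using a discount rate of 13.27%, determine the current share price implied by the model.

Two-stage DDM. Project D₁…D_2 at 0.157, terminal growth 0.035, discount at r = 0.1327.
D_1 = 6.2594
D_2 = 7.2421
Terminal value at t=2: TV = D_3/(r−g) = 7.4956/(0.1327−0.035) = 76.7202
P₀ = 6.2594/(1+0.1327)^1 + 7.2421/(1+0.1327)^2 + 76.7202/(1+0.1327)^2 = 70.9678

£70.97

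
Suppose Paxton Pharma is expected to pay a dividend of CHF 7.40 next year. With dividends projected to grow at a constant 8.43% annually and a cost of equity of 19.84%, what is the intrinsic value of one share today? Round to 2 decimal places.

Gordon growth model: P₀ = D₁/(r − g), with D₁ = 7.40 given directly.
P₀ = 7.4000 / (0.1984 − 0.0843) = 7.4000 / 0.1141 = 64.8554

CHF 64.86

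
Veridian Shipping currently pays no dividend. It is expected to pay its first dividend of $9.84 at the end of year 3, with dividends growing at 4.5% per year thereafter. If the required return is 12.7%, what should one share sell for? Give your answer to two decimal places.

Deferred-dividend DDM. At t=2 the remaining stream is a growing perpetuity with first payment D_3 = 9.84.
V_2 = D_3/(r−g) = 9.84/(0.127−0.045) = 120.0000
P₀ = V_2/(1+r)^2 = 120.0000/(1+0.127)^2 = 94.4786

$94.48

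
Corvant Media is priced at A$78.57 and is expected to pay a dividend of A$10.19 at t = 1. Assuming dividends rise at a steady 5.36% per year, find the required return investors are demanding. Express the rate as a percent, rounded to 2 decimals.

18.33%

Rearranging the constant-growth DDM: r = D₁/P₀ + g.
r = 10.1900 / 78.57 + 0.0536 = 0.12969 + 0.0536 = 0.18329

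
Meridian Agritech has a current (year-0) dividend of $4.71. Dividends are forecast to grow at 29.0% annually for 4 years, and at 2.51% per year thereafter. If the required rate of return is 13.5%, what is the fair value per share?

$99.52

Two-stage DDM. Project D₁…D_4 at 0.29, terminal growth 0.0251, discount at r = 0.135.
D_1 = 6.0759
D_2 = 7.8379
D_3 = 10.1109
D_4 = 13.0431
Terminal value at t=4: TV = D_5/(r−g) = 13.3704/(0.135−0.0251) = 121.6601
P₀ = 6.0759/(1+0.135)^1 + 7.8379/(1+0.135)^2 + 10.1109/(1+0.135)^3 + 13.0431/(1+0.135)^4 + 121.6601/(1+0.135)^4 = 99.5225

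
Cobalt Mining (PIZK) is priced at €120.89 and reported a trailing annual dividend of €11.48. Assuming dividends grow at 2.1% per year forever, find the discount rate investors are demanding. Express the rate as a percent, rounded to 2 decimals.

Rearranging the constant-growth DDM: r = D₁/P₀ + g.
D₁ = 11.48 × (1 + 0.021) = 11.7211.
r = 11.7211 / 120.89 + 0.021 = 0.09696 + 0.021 = 0.11796

11.80%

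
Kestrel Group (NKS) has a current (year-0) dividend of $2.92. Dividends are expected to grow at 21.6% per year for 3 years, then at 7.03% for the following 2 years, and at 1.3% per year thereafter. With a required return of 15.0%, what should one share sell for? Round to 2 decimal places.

Three-stage DDM. Project D₁…D_5; terminal Gordon value at t=5 with g = 0.013; discount at r = 0.15.
D_1 = 3.5507
D_2 = 4.3177
D_3 = 5.2503
D_4 = 5.6194
D_5 = 6.0144
TV_5 = 6.0926/(0.15−0.013) = 44.4717
P₀ = Σ Dₜ/(1+r)ᵗ + TV_5/(1+r)^5 = 38.1179

$38.12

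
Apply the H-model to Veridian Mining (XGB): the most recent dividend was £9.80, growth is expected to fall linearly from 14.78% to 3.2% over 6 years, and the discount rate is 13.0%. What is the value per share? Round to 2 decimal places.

£137.94

H-model: P₀ = D₀[(1+g_L) + H(g_S−g_L)]/(r−g_L), with H = 6/2 = 3.
P₀ = 9.80 × [(1+0.032) + 3×(0.1478−0.032)] / (0.13−0.032)
   = 9.80 × 1.3794 / 0.098 = 137.9400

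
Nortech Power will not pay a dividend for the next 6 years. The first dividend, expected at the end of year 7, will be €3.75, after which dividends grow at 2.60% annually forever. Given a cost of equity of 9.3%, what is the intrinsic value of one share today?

Deferred-dividend DDM. At t=6 the remaining stream is a growing perpetuity with first payment D_7 = 3.75.
V_6 = D_7/(r−g) = 3.75/(0.093−0.026) = 55.9701
P₀ = V_6/(1+r)^6 = 55.9701/(1+0.093)^6 = 32.8273

€32.83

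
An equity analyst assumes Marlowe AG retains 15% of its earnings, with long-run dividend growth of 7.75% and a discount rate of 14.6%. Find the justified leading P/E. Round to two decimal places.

Payout ratio b = 1 − 0.15 = 0.85.
Justified leading P/E = b/(r−g) = 0.85/(0.146−0.0775) = 12.4088

12.41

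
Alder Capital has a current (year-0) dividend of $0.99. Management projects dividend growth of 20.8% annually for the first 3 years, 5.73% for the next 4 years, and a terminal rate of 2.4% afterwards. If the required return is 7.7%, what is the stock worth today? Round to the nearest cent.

$34.16

Three-stage DDM. Project D₁…D_7; terminal Gordon value at t=7 with g = 0.024; discount at r = 0.077.
D_1 = 1.1959
D_2 = 1.4447
D_3 = 1.7452
D_4 = 1.8452
D_5 = 1.9509
D_6 = 2.0627
D_7 = 2.1809
TV_7 = 2.2332/(0.077−0.024) = 42.1360
P₀ = Σ Dₜ/(1+r)ᵗ + TV_7/(1+r)^7 = 34.1592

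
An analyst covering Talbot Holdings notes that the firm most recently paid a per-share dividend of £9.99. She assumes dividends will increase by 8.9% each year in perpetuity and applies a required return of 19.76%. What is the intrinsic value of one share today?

Gordon growth model: P₀ = D₁/(r − g). D₁ = 9.99 × (1 + 0.089) = 10.8791.
P₀ = 10.8791 / (0.1976 − 0.089) = 10.8791 / 0.1086 = 100.1760

£100.18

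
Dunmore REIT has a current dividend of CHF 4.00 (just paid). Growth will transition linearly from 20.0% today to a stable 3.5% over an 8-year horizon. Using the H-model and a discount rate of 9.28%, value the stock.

CHF 117.30

H-model: P₀ = D₀[(1+g_L) + H(g_S−g_L)]/(r−g_L), with H = 8/2 = 4.
P₀ = 4.00 × [(1+0.035) + 4×(0.2−0.035)] / (0.0928−0.035)
   = 4.00 × 1.6950 / 0.0578 = 117.3010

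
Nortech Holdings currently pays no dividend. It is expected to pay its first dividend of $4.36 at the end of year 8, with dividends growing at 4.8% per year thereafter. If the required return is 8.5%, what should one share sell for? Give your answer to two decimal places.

$66.57

Deferred-dividend DDM. At t=7 the remaining stream is a growing perpetuity with first payment D_8 = 4.36.
V_7 = D_8/(r−g) = 4.36/(0.085−0.048) = 117.8378
P₀ = V_7/(1+r)^7 = 117.8378/(1+0.085)^7 = 66.5697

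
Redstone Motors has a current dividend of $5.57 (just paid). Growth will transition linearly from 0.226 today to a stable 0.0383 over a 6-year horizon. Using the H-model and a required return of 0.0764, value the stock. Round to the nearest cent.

$234.12

H-model: P₀ = D₀[(1+g_L) + H(g_S−g_L)]/(r−g_L), with H = 6/2 = 3.
P₀ = 5.57 × [(1+0.0383) + 3×(0.226−0.0383)] / (0.0764−0.0383)
   = 5.57 × 1.6014 / 0.0381 = 234.1154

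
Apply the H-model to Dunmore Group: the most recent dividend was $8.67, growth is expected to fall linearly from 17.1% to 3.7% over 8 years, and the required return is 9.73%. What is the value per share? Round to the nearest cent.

H-model: P₀ = D₀[(1+g_L) + H(g_S−g_L)]/(r−g_L), with H = 8/2 = 4.
P₀ = 8.67 × [(1+0.037) + 4×(0.171−0.037)] / (0.0973−0.037)
   = 8.67 × 1.5730 / 0.0603 = 226.1677

$226.17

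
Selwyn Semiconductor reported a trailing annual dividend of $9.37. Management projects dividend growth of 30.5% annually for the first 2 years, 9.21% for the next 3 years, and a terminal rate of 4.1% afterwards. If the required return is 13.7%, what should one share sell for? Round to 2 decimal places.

$175.89

Three-stage DDM. Project D₁…D_5; terminal Gordon value at t=5 with g = 0.041; discount at r = 0.137.
D_1 = 12.2278
D_2 = 15.9573
D_3 = 17.4270
D_4 = 19.0320
D_5 = 20.7849
TV_5 = 21.6371/(0.137−0.041) = 225.3862
P₀ = Σ Dₜ/(1+r)ᵗ + TV_5/(1+r)^5 = 175.8912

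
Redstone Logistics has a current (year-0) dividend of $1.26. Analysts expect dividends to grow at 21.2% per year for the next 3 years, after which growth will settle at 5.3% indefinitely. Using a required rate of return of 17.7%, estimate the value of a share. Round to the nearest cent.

Two-stage DDM. Project D₁…D_3 at 0.212, terminal growth 0.053, discount at r = 0.177.
D_1 = 1.5271
D_2 = 1.8509
D_3 = 2.2433
Terminal value at t=3: TV = D_4/(r−g) = 2.3621/(0.177−0.053) = 19.0496
P₀ = 1.5271/(1+0.177)^1 + 1.8509/(1+0.177)^2 + 2.2433/(1+0.177)^3 + 19.0496/(1+0.177)^3 = 15.6923

$15.69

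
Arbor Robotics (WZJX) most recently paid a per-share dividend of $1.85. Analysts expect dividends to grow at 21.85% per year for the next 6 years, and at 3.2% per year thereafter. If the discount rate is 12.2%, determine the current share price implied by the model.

Two-stage DDM. Project D₁…D_6 at 0.2185, terminal growth 0.032, discount at r = 0.122.
D_1 = 2.2542
D_2 = 2.7468
D_3 = 3.3469
D_4 = 4.0783
D_5 = 4.9693
D_6 = 6.0552
Terminal value at t=6: TV = D_7/(r−g) = 6.2489/(0.122−0.032) = 69.4324
P₀ = 2.2542/(1+0.122)^1 + 2.7468/(1+0.122)^2 + 3.3469/(1+0.122)^3 + 4.0783/(1+0.122)^4 + 4.9693/(1+0.122)^5 + 6.0552/(1+0.122)^6 + 69.4324/(1+0.122)^6 = 49.7658

$49.77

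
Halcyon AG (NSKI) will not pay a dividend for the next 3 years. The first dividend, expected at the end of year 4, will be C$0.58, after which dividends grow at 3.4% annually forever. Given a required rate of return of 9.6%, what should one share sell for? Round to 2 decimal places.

C$7.11

Deferred-dividend DDM. At t=3 the remaining stream is a growing perpetuity with first payment D_4 = 0.58.
V_3 = D_4/(r−g) = 0.58/(0.096−0.034) = 9.3548
P₀ = V_3/(1+r)^3 = 9.3548/(1+0.096)^3 = 7.1057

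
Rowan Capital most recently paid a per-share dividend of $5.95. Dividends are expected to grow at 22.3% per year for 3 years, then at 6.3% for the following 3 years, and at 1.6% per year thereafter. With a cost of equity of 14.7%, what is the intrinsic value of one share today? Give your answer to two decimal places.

Three-stage DDM. Project D₁…D_6; terminal Gordon value at t=6 with g = 0.016; discount at r = 0.147.
D_1 = 7.2769
D_2 = 8.8996
D_3 = 10.8842
D_4 = 11.5699
D_5 = 12.2988
D_6 = 13.0736
TV_6 = 13.2828/(0.147−0.016) = 101.3955
P₀ = Σ Dₜ/(1+r)ᵗ + TV_6/(1+r)^6 = 83.4712

$83.47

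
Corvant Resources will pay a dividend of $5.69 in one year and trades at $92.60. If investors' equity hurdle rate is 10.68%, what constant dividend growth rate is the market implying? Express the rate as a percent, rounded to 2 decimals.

From P₀ = D₁/(r − g), the implied growth is g = r − D₁/P₀.
g = 0.1068 − 5.69/92.60 = 0.1068 − 0.06145 = 0.04535

4.54%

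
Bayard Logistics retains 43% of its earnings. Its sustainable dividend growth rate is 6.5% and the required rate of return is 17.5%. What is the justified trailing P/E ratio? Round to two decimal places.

Payout ratio b = 1 − 0.43 = 0.57.
Justified trailing P/E = b(1+g)/(r−g) = 0.57×(1+0.065)/(0.175−0.065) = 5.5186

5.52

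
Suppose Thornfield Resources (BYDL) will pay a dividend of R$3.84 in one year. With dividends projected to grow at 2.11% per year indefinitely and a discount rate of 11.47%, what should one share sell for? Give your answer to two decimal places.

R$41.03

Gordon growth model: P₀ = D₁/(r − g), with D₁ = 3.84 given directly.
P₀ = 3.8400 / (0.1147 − 0.0211) = 3.8400 / 0.0936 = 41.0256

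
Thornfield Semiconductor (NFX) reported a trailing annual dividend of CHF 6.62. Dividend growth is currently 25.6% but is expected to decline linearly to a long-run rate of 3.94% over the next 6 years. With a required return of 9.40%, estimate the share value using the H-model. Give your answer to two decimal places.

H-model: P₀ = D₀[(1+g_L) + H(g_S−g_L)]/(r−g_L), with H = 6/2 = 3.
P₀ = 6.62 × [(1+0.0394) + 3×(0.256−0.0394)] / (0.094−0.0394)
   = 6.62 × 1.6892 / 0.0546 = 204.8078

CHF 204.81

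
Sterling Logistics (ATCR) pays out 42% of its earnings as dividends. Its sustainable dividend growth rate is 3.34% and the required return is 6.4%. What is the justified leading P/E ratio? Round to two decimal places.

13.73

Justified leading P/E = b/(r−g) = 0.42/(0.064−0.0334) = 13.7255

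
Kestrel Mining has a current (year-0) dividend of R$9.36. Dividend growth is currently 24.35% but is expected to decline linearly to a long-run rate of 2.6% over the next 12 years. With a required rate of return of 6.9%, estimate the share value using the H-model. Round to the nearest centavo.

R$507.40

H-model: P₀ = D₀[(1+g_L) + H(g_S−g_L)]/(r−g_L), with H = 12/2 = 6.
P₀ = 9.36 × [(1+0.026) + 6×(0.2435−0.026)] / (0.069−0.026)
   = 9.36 × 2.3310 / 0.043 = 507.3991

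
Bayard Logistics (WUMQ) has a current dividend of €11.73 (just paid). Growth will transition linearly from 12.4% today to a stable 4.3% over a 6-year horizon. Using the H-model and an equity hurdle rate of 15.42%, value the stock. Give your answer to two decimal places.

H-model: P₀ = D₀[(1+g_L) + H(g_S−g_L)]/(r−g_L), with H = 6/2 = 3.
P₀ = 11.73 × [(1+0.043) + 3×(0.124−0.043)] / (0.1542−0.043)
   = 11.73 × 1.2860 / 0.1112 = 135.6545

€135.65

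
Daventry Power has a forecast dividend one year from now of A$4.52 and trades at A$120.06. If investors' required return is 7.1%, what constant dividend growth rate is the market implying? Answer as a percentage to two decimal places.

From P₀ = D₁/(r − g), the implied growth is g = r − D₁/P₀.
g = 0.071 − 4.52/120.06 = 0.071 − 0.03765 = 0.03335

3.34%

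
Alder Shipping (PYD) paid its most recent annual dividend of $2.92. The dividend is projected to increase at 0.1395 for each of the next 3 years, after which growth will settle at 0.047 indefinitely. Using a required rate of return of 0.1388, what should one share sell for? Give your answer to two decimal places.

$42.14

Two-stage DDM. Project D₁…D_3 at 0.1395, terminal growth 0.047, discount at r = 0.1388.
D_1 = 3.3273
D_2 = 3.7915
D_3 = 4.3204
Terminal value at t=3: TV = D_4/(r−g) = 4.5235/(0.1388−0.047) = 49.2754
P₀ = 3.3273/(1+0.1388)^1 + 3.7915/(1+0.1388)^2 + 4.3204/(1+0.1388)^3 + 49.2754/(1+0.1388)^3 = 42.1355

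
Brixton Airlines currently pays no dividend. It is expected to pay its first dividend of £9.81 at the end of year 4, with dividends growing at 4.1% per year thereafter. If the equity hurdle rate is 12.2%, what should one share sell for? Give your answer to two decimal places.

Deferred-dividend DDM. At t=3 the remaining stream is a growing perpetuity with first payment D_4 = 9.81.
V_3 = D_4/(r−g) = 9.81/(0.122−0.041) = 121.1111
P₀ = V_3/(1+r)^3 = 121.1111/(1+0.122)^3 = 85.7443

£85.74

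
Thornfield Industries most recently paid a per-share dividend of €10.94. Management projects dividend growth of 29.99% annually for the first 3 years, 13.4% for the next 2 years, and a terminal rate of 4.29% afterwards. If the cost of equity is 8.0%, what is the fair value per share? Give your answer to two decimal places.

€680.34

Three-stage DDM. Project D₁…D_5; terminal Gordon value at t=5 with g = 0.0429; discount at r = 0.08.
D_1 = 14.2209
D_2 = 18.4858
D_3 = 24.0296
D_4 = 27.2496
D_5 = 30.9011
TV_5 = 32.2267/(0.08−0.0429) = 868.6444
P₀ = Σ Dₜ/(1+r)ᵗ + TV_5/(1+r)^5 = 680.3363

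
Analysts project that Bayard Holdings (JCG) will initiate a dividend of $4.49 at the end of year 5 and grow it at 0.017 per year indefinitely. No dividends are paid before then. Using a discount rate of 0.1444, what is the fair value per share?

Deferred-dividend DDM. At t=4 the remaining stream is a growing perpetuity with first payment D_5 = 4.49.
V_4 = D_5/(r−g) = 4.49/(0.1444−0.017) = 35.2433
P₀ = V_4/(1+r)^4 = 35.2433/(1+0.1444)^4 = 20.5478

$20.55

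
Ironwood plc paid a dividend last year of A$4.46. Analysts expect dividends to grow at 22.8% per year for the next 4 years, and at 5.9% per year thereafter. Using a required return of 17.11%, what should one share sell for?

Two-stage DDM. Project D₁…D_4 at 0.228, terminal growth 0.059, discount at r = 0.1711.
D_1 = 5.4769
D_2 = 6.7256
D_3 = 8.2590
D_4 = 10.1421
Terminal value at t=4: TV = D_5/(r−g) = 10.7405/(0.1711−0.059) = 95.8117
P₀ = 5.4769/(1+0.1711)^1 + 6.7256/(1+0.1711)^2 + 8.2590/(1+0.1711)^3 + 10.1421/(1+0.1711)^4 + 95.8117/(1+0.1711)^4 = 71.0529

A$71.05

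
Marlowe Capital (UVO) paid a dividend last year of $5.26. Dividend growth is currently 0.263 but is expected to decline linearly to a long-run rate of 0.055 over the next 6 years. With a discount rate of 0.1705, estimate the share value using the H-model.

$76.46

H-model: P₀ = D₀[(1+g_L) + H(g_S−g_L)]/(r−g_L), with H = 6/2 = 3.
P₀ = 5.26 × [(1+0.055) + 3×(0.263−0.055)] / (0.1705−0.055)
   = 5.26 × 1.6790 / 0.1155 = 76.4635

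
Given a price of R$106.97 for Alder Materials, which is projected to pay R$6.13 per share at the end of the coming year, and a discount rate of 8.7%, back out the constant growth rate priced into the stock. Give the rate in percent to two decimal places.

From P₀ = D₁/(r − g), the implied growth is g = r − D₁/P₀.
g = 0.087 − 6.13/106.97 = 0.087 − 0.05731 = 0.02969

2.97%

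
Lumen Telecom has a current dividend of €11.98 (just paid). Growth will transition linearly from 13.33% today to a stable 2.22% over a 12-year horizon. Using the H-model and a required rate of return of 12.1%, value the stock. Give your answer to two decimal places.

€204.78

H-model: P₀ = D₀[(1+g_L) + H(g_S−g_L)]/(r−g_L), with H = 12/2 = 6.
P₀ = 11.98 × [(1+0.0222) + 6×(0.1333−0.0222)] / (0.121−0.0222)
   = 11.98 × 1.6888 / 0.0988 = 204.7755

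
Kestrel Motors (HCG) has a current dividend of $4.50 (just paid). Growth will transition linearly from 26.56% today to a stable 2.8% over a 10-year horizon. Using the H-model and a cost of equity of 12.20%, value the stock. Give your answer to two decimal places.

H-model: P₀ = D₀[(1+g_L) + H(g_S−g_L)]/(r−g_L), with H = 10/2 = 5.
P₀ = 4.50 × [(1+0.028) + 5×(0.2656−0.028)] / (0.122−0.028)
   = 4.50 × 2.2160 / 0.094 = 106.0851

$106.09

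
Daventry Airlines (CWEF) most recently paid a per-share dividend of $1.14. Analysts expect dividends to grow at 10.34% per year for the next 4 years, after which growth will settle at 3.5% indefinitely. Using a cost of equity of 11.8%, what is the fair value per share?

Two-stage DDM. Project D₁…D_4 at 0.1034, terminal growth 0.035, discount at r = 0.118.
D_1 = 1.2579
D_2 = 1.3879
D_3 = 1.5315
D_4 = 1.6898
Terminal value at t=4: TV = D_5/(r−g) = 1.7489/(0.118−0.035) = 21.0717
P₀ = 1.2579/(1+0.118)^1 + 1.3879/(1+0.118)^2 + 1.5315/(1+0.118)^3 + 1.6898/(1+0.118)^4 + 21.0717/(1+0.118)^4 = 17.9006

$17.90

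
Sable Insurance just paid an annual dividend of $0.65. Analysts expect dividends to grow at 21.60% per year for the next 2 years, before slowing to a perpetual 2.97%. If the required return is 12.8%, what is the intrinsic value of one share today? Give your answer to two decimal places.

$9.37

Two-stage DDM. Project D₁…D_2 at 0.216, terminal growth 0.0297, discount at r = 0.128.
D_1 = 0.7904
D_2 = 0.9611
Terminal value at t=2: TV = D_3/(r−g) = 0.9897/(0.128−0.0297) = 10.0679
P₀ = 0.7904/(1+0.128)^1 + 0.9611/(1+0.128)^2 + 10.0679/(1+0.128)^2 = 9.3687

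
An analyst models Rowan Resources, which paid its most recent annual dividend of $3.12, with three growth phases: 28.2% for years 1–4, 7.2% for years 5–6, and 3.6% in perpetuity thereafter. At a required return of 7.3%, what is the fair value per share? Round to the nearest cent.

Three-stage DDM. Project D₁…D_6; terminal Gordon value at t=6 with g = 0.036; discount at r = 0.073.
D_1 = 3.9998
D_2 = 5.1278
D_3 = 6.5738
D_4 = 8.4277
D_5 = 9.0344
D_6 = 9.6849
TV_6 = 10.0336/(0.073−0.036) = 271.1779
P₀ = Σ Dₜ/(1+r)ᵗ + TV_6/(1+r)^6 = 210.2456

$210.25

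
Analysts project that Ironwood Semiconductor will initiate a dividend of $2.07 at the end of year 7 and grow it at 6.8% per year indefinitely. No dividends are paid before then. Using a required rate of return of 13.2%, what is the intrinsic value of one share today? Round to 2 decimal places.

$15.37

Deferred-dividend DDM. At t=6 the remaining stream is a growing perpetuity with first payment D_7 = 2.07.
V_6 = D_7/(r−g) = 2.07/(0.132−0.068) = 32.3438
P₀ = V_6/(1+r)^6 = 32.3438/(1+0.132)^6 = 15.3713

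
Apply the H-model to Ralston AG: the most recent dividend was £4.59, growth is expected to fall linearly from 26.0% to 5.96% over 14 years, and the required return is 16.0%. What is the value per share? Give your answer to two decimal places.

H-model: P₀ = D₀[(1+g_L) + H(g_S−g_L)]/(r−g_L), with H = 14/2 = 7.
P₀ = 4.59 × [(1+0.0596) + 7×(0.26−0.0596)] / (0.16−0.0596)
   = 4.59 × 2.4624 / 0.1004 = 112.5739

£112.57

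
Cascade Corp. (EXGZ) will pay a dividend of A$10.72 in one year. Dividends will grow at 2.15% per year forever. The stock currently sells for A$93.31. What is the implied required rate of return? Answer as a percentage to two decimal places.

Rearranging the constant-growth DDM: r = D₁/P₀ + g.
r = 10.7200 / 93.31 + 0.0215 = 0.11489 + 0.0215 = 0.13639

13.64%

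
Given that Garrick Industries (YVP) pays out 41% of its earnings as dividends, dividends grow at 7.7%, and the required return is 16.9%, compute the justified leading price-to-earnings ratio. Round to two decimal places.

Justified leading P/E = b/(r−g) = 0.41/(0.169−0.077) = 4.4565

4.46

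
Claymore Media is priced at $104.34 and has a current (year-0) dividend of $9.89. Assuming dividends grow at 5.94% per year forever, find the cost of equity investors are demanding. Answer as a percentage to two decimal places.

Rearranging the constant-growth DDM: r = D₁/P₀ + g.
D₁ = 9.89 × (1 + 0.0594) = 10.4775.
r = 10.4775 / 104.34 + 0.0594 = 0.10042 + 0.0594 = 0.15982

15.98%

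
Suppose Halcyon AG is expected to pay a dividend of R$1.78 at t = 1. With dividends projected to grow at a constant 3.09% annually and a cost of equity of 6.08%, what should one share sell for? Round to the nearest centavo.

Gordon growth model: P₀ = D₁/(r − g), with D₁ = 1.78 given directly.
P₀ = 1.7800 / (0.0608 − 0.0309) = 1.7800 / 0.0299 = 59.5318

R$59.53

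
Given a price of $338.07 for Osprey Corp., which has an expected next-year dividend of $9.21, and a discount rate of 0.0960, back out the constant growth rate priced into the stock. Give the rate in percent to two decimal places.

From P₀ = D₁/(r − g), the implied growth is g = r − D₁/P₀.
g = 0.096 − 9.21/338.07 = 0.096 − 0.02724 = 0.06876

6.88%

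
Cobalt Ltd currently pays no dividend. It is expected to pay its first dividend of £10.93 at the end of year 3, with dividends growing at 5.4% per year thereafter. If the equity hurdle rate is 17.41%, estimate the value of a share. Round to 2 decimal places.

£66.02

Deferred-dividend DDM. At t=2 the remaining stream is a growing perpetuity with first payment D_3 = 10.93.
V_2 = D_3/(r−g) = 10.93/(0.1741−0.054) = 91.0075
P₀ = V_2/(1+r)^2 = 91.0075/(1+0.1741)^2 = 66.0187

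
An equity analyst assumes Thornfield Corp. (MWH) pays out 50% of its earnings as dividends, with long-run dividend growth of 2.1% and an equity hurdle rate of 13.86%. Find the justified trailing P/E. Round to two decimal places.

4.34

Justified trailing P/E = b(1+g)/(r−g) = 0.50×(1+0.021)/(0.1386−0.021) = 4.3410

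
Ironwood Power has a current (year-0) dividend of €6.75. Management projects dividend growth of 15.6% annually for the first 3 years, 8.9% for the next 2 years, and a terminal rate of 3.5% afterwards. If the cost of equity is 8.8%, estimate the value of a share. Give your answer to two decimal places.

€197.50

Three-stage DDM. Project D₁…D_5; terminal Gordon value at t=5 with g = 0.035; discount at r = 0.088.
D_1 = 7.8030
D_2 = 9.0203
D_3 = 10.4274
D_4 = 11.3555
D_5 = 12.3661
TV_5 = 12.7989/(0.088−0.035) = 241.4891
P₀ = Σ Dₜ/(1+r)ᵗ + TV_5/(1+r)^5 = 197.5027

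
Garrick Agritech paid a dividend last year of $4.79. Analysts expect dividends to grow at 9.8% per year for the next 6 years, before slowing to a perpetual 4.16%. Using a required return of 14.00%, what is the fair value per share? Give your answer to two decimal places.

$65.73

Two-stage DDM. Project D₁…D_6 at 0.098, terminal growth 0.0416, discount at r = 0.14.
D_1 = 5.2594
D_2 = 5.7748
D_3 = 6.3408
D_4 = 6.9622
D_5 = 7.6445
D_6 = 8.3936
Terminal value at t=6: TV = D_7/(r−g) = 8.7428/(0.14−0.0416) = 88.8496
P₀ = 5.2594/(1+0.14)^1 + 5.7748/(1+0.14)^2 + 6.3408/(1+0.14)^3 + 6.9622/(1+0.14)^4 + 7.6445/(1+0.14)^5 + 8.3936/(1+0.14)^6 + 88.8496/(1+0.14)^6 = 65.7321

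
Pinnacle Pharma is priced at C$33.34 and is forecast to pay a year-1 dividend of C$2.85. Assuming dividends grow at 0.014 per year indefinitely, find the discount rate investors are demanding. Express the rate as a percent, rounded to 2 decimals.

Rearranging the constant-growth DDM: r = D₁/P₀ + g.
r = 2.8500 / 33.34 + 0.014 = 0.08548 + 0.014 = 0.09948

9.95%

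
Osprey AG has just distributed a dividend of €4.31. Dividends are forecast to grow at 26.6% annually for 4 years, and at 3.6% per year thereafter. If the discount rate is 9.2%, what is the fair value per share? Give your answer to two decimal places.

Two-stage DDM. Project D₁…D_4 at 0.266, terminal growth 0.036, discount at r = 0.092.
D_1 = 5.4565
D_2 = 6.9079
D_3 = 8.7454
D_4 = 11.0716
Terminal value at t=4: TV = D_5/(r−g) = 11.4702/(0.092−0.036) = 204.8254
P₀ = 5.4565/(1+0.092)^1 + 6.9079/(1+0.092)^2 + 8.7454/(1+0.092)^3 + 11.0716/(1+0.092)^4 + 204.8254/(1+0.092)^4 = 169.3352

€169.34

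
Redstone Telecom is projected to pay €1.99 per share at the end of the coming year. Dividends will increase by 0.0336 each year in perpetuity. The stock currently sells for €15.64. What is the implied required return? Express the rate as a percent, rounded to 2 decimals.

16.08%

Rearranging the constant-growth DDM: r = D₁/P₀ + g.
r = 1.9900 / 15.64 + 0.0336 = 0.12724 + 0.0336 = 0.16084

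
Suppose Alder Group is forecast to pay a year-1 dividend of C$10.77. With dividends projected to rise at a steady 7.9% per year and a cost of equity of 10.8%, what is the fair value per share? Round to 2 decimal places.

Gordon growth model: P₀ = D₁/(r − g), with D₁ = 10.77 given directly.
P₀ = 10.7700 / (0.108 − 0.079) = 10.7700 / 0.029 = 371.3793

C$371.38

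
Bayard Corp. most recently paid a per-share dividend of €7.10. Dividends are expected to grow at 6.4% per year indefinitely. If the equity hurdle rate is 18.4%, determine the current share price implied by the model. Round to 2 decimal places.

€62.95

Gordon growth model: P₀ = D₁/(r − g). D₁ = 7.10 × (1 + 0.064) = 7.5544.
P₀ = 7.5544 / (0.184 − 0.064) = 7.5544 / 0.12 = 62.9533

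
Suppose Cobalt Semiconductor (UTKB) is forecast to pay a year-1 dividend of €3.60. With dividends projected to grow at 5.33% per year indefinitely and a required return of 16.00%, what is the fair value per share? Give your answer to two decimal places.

€33.74

Gordon growth model: P₀ = D₁/(r − g), with D₁ = 3.60 given directly.
P₀ = 3.6000 / (0.16 − 0.0533) = 3.6000 / 0.1067 = 33.7395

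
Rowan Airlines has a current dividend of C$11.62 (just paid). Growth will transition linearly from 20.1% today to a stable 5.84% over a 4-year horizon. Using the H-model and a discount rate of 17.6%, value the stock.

H-model: P₀ = D₀[(1+g_L) + H(g_S−g_L)]/(r−g_L), with H = 4/2 = 2.
P₀ = 11.62 × [(1+0.0584) + 2×(0.201−0.0584)] / (0.176−0.0584)
   = 11.62 × 1.3436 / 0.1176 = 132.7605

C$132.76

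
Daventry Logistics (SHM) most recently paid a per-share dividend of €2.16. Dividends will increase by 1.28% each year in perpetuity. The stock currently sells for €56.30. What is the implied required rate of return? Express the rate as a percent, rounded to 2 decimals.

Rearranging the constant-growth DDM: r = D₁/P₀ + g.
D₁ = 2.16 × (1 + 0.0128) = 2.1876.
r = 2.1876 / 56.30 + 0.0128 = 0.03886 + 0.0128 = 0.05166

5.17%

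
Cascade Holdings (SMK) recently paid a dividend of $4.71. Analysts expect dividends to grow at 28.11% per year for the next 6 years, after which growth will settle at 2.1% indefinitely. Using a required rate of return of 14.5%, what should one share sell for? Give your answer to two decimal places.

$118.73

Two-stage DDM. Project D₁…D_6 at 0.2811, terminal growth 0.021, discount at r = 0.145.
D_1 = 6.0340
D_2 = 7.7301
D_3 = 9.9031
D_4 = 12.6868
D_5 = 16.2531
D_6 = 20.8218
Terminal value at t=6: TV = D_7/(r−g) = 21.2591/(0.145−0.021) = 171.4443
P₀ = 6.0340/(1+0.145)^1 + 7.7301/(1+0.145)^2 + 9.9031/(1+0.145)^3 + 12.6868/(1+0.145)^4 + 16.2531/(1+0.145)^5 + 20.8218/(1+0.145)^6 + 171.4443/(1+0.145)^6 = 118.7269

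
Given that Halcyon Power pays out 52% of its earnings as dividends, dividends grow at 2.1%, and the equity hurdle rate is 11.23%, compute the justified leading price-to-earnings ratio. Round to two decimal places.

Justified leading P/E = b/(r−g) = 0.52/(0.1123−0.021) = 5.6955

5.70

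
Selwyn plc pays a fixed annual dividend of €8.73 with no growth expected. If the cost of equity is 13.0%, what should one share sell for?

Zero-growth DDM (perpetuity): P₀ = D/r = 8.73 / 0.13 = 67.1538

€67.15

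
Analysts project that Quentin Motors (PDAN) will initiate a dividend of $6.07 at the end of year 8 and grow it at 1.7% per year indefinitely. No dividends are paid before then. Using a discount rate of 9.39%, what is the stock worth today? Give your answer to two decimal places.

$42.11

Deferred-dividend DDM. At t=7 the remaining stream is a growing perpetuity with first payment D_8 = 6.07.
V_7 = D_8/(r−g) = 6.07/(0.0939−0.017) = 78.9337
P₀ = V_7/(1+r)^7 = 78.9337/(1+0.0939)^7 = 42.1133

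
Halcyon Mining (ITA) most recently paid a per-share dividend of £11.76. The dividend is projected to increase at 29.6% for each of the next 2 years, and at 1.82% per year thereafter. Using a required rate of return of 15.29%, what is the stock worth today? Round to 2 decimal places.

£140.41

Two-stage DDM. Project D₁…D_2 at 0.296, terminal growth 0.0182, discount at r = 0.1529.
D_1 = 15.2410
D_2 = 19.7523
Terminal value at t=2: TV = D_3/(r−g) = 20.1118/(0.1529−0.0182) = 149.3079
P₀ = 15.2410/(1+0.1529)^1 + 19.7523/(1+0.1529)^2 + 149.3079/(1+0.1529)^2 = 140.4112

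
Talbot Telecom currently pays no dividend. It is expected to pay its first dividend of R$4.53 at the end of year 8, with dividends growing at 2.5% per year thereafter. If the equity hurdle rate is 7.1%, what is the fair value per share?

R$60.93

Deferred-dividend DDM. At t=7 the remaining stream is a growing perpetuity with first payment D_8 = 4.53.
V_7 = D_8/(r−g) = 4.53/(0.071−0.025) = 98.4783
P₀ = V_7/(1+r)^7 = 98.4783/(1+0.071)^7 = 60.9276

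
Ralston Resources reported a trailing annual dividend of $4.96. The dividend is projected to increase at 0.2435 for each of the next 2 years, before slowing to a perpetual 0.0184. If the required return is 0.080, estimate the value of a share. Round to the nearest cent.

Two-stage DDM. Project D₁…D_2 at 0.2435, terminal growth 0.0184, discount at r = 0.08.
D_1 = 6.1678
D_2 = 7.6696
Terminal value at t=2: TV = D_3/(r−g) = 7.8107/(0.08−0.0184) = 126.7976
P₀ = 6.1678/(1+0.08)^1 + 7.6696/(1+0.08)^2 + 126.7976/(1+0.08)^2 = 120.9948

$120.99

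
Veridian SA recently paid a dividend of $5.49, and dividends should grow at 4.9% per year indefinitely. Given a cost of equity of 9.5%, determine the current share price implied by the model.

$125.20

Gordon growth model: P₀ = D₁/(r − g). D₁ = 5.49 × (1 + 0.049) = 5.7590.
P₀ = 5.7590 / (0.095 − 0.049) = 5.7590 / 0.046 = 125.1959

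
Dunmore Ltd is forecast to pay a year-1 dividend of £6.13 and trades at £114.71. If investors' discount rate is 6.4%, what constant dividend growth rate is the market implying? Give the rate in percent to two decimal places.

From P₀ = D₁/(r − g), the implied growth is g = r − D₁/P₀.
g = 0.064 − 6.13/114.71 = 0.064 − 0.05344 = 0.01056

1.06%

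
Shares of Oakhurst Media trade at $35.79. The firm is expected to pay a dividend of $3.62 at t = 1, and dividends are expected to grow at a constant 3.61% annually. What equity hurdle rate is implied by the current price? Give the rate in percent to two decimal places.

13.72%

Rearranging the constant-growth DDM: r = D₁/P₀ + g.
r = 3.6200 / 35.79 + 0.0361 = 0.10115 + 0.0361 = 0.13725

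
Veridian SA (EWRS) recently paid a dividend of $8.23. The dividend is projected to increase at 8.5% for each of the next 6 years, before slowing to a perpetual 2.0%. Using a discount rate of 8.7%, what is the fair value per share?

Two-stage DDM. Project D₁…D_6 at 0.085, terminal growth 0.02, discount at r = 0.087.
D_1 = 8.9296
D_2 = 9.6886
D_3 = 10.5121
D_4 = 11.4056
D_5 = 12.3751
D_6 = 13.4270
Terminal value at t=6: TV = D_7/(r−g) = 13.6955/(0.087−0.02) = 204.4107
P₀ = 8.9296/(1+0.087)^1 + 9.6886/(1+0.087)^2 + 10.5121/(1+0.087)^3 + 11.4056/(1+0.087)^4 + 12.3751/(1+0.087)^5 + 13.4270/(1+0.087)^6 + 204.4107/(1+0.087)^6 = 172.9787

$172.98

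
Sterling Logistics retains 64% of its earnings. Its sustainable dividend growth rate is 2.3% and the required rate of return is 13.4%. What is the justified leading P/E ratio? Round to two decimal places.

Payout ratio b = 1 − 0.64 = 0.36.
Justified leading P/E = b/(r−g) = 0.36/(0.134−0.023) = 3.2432

3.24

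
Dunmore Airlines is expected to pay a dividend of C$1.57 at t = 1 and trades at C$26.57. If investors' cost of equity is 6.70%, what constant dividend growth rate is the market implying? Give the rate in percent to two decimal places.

From P₀ = D₁/(r − g), the implied growth is g = r − D₁/P₀.
g = 0.067 − 1.57/26.57 = 0.067 − 0.05909 = 0.00791

0.79%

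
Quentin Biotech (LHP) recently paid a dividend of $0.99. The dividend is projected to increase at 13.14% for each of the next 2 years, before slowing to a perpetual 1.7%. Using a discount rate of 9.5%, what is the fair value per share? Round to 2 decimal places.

Two-stage DDM. Project D₁…D_2 at 0.1314, terminal growth 0.017, discount at r = 0.095.
D_1 = 1.1201
D_2 = 1.2673
Terminal value at t=2: TV = D_3/(r−g) = 1.2888/(0.095−0.017) = 16.5232
P₀ = 1.1201/(1+0.095)^1 + 1.2673/(1+0.095)^2 + 16.5232/(1+0.095)^2 = 15.8603

$15.86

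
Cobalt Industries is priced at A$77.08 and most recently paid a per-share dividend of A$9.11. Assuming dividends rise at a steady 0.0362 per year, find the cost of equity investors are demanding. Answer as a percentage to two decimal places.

15.87%

Rearranging the constant-growth DDM: r = D₁/P₀ + g.
D₁ = 9.11 × (1 + 0.0362) = 9.4398.
r = 9.4398 / 77.08 + 0.0362 = 0.12247 + 0.0362 = 0.15867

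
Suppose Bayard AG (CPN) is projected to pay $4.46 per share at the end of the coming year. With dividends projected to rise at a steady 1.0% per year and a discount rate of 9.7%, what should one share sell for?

Gordon growth model: P₀ = D₁/(r − g), with D₁ = 4.46 given directly.
P₀ = 4.4600 / (0.097 − 0.01) = 4.4600 / 0.087 = 51.2644

$51.26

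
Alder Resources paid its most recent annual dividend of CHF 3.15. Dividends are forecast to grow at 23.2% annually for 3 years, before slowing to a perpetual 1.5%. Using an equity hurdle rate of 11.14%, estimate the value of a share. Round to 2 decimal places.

Two-stage DDM. Project D₁…D_3 at 0.232, terminal growth 0.015, discount at r = 0.1114.
D_1 = 3.8808
D_2 = 4.7811
D_3 = 5.8904
Terminal value at t=3: TV = D_4/(r−g) = 5.9787/(0.1114−0.015) = 62.0200
P₀ = 3.8808/(1+0.1114)^1 + 4.7811/(1+0.1114)^2 + 5.8904/(1+0.1114)^3 + 62.0200/(1+0.1114)^3 = 56.8306

CHF 56.83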